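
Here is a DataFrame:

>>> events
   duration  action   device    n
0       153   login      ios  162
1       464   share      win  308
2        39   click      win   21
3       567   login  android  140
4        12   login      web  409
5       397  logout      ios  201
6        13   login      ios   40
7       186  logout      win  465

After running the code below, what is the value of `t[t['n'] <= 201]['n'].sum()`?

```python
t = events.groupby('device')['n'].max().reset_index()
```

341

group by device, max of n:
device
android    140
ios        201
web        409
win        465
Name: n, dtype: int64
reset_index():
    device    n
0  android  140
1      ios  201
2      web  409
3      win  465
filter rows where n <= 201:
    device    n
0  android  140
1      ios  201
sum of column 'n' → 341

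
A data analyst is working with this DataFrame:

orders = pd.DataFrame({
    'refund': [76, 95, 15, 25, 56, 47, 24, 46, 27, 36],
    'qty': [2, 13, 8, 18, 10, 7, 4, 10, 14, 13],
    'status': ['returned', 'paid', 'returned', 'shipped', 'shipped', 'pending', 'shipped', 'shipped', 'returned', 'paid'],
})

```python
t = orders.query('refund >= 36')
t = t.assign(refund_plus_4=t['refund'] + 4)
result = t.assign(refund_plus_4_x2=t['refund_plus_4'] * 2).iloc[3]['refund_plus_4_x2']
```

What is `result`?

filter rows where refund >= 36:
   refund  qty    status
0      76    2  returned
1      95   13      paid
4      56   10   shipped
5      47    7   pending
7      46   10   shipped
9      36   13      paid
add column refund_plus_4 = t['refund'] + 4:
   refund  qty    status  refund_plus_4
0      76    2  returned             80
1      95   13      paid             99
4      56   10   shipped             60
5      47    7   pending             51
7      46   10   shipped             50
9      36   13      paid             40
add column refund_plus_4_x2 = t['refund_plus_4'] * 2:
   refund  qty    status  refund_plus_4  refund_plus_4_x2
0      76    2  returned             80               160
1      95   13      paid             99               198
4      56   10   shipped             60               120
5      47    7   pending             51               102
7      46   10   shipped             50               100
9      36   13      paid             40                80
Reading off the value at position 3, column 'refund_plus_4_x2', we get 102.

102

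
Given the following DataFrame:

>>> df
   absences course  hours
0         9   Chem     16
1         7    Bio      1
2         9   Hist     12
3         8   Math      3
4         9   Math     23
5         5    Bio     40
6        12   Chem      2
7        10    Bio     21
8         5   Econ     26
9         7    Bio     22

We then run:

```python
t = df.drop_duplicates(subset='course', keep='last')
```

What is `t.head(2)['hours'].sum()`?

35

drop duplicate course (keep=last):
   absences course  hours
2         9   Hist     12
4         9   Math     23
6        12   Chem      2
8         5   Econ     26
9         7    Bio     22
take first 2 rows:
   absences course  hours
2         9   Hist     12
4         9   Math     23
Reading off the sum of column 'hours', we get 35.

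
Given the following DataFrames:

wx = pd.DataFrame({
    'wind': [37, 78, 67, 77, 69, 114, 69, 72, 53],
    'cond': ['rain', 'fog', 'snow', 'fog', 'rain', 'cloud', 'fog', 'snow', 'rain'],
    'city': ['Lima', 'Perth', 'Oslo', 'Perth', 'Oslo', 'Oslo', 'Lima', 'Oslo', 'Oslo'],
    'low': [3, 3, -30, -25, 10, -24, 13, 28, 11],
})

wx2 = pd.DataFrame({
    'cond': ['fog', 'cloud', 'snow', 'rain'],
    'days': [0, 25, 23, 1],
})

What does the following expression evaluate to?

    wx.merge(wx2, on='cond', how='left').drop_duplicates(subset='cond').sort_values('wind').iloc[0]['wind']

merge on 'cond' (how='left') → 9 rows:
   wind   cond   city  low  days
0    37   rain   Lima    3     1
1    78    fog  Perth    3     0
2    67   snow   Oslo  -30    23
3    77    fog  Perth  -25     0
4    69   rain   Oslo   10     1
5   114  cloud   Oslo  -24    25
6    69    fog   Lima   13     0
7    72   snow   Oslo   28    23
8    53   rain   Oslo   11     1
drop duplicate cond (keep=first):
   wind   cond   city  low  days
0    37   rain   Lima    3     1
1    78    fog  Perth    3     0
2    67   snow   Oslo  -30    23
5   114  cloud   Oslo  -24    25
sort by wind:
   wind   cond   city  low  days
0    37   rain   Lima    3     1
2    67   snow   Oslo  -30    23
1    78    fog  Perth    3     0
5   114  cloud   Oslo  -24    25

37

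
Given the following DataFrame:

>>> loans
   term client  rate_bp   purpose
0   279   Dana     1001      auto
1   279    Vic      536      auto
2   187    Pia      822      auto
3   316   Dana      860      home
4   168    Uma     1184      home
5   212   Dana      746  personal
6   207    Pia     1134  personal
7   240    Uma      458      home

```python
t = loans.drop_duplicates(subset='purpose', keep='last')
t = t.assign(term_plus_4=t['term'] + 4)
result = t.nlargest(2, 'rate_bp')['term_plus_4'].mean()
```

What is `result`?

drop duplicate purpose (keep=last):
   term client  rate_bp   purpose
2   187    Pia      822      auto
6   207    Pia     1134  personal
7   240    Uma      458      home
add column term_plus_4 = t['term'] + 4:
   term client  rate_bp   purpose  term_plus_4
2   187    Pia      822      auto          191
6   207    Pia     1134  personal          211
7   240    Uma      458      home          244
take 2 rows with largest rate_bp:
   term client  rate_bp   purpose  term_plus_4
6   207    Pia     1134  personal          211
2   187    Pia      822      auto          191
mean of column 'term_plus_4' → 201.0

201.0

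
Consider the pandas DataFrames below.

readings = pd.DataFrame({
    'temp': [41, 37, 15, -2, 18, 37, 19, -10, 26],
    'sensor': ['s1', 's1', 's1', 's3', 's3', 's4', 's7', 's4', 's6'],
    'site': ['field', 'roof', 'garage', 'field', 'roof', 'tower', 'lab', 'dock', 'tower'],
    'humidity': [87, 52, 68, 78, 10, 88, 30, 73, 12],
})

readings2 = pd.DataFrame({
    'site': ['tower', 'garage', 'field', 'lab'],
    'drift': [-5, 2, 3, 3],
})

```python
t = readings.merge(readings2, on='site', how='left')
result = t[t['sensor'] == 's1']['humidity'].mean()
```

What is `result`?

merge on 'site' (how='left') → 9 rows:
   temp sensor    site  humidity  drift
0    41     s1   field        87    3.0
1    37     s1    roof        52    NaN
2    15     s1  garage        68    2.0
3    -2     s3   field        78    3.0
4    18     s3    roof        10    NaN
5    37     s4   tower        88   -5.0
6    19     s7     lab        30    3.0
7   -10     s4    dock        73    NaN
8    26     s6   tower        12   -5.0
filter rows where sensor == 's1':
   temp sensor    site  humidity  drift
0    41     s1   field        87    3.0
1    37     s1    roof        52    NaN
2    15     s1  garage        68    2.0
Then the mean of column 'humidity': 69.0

69.0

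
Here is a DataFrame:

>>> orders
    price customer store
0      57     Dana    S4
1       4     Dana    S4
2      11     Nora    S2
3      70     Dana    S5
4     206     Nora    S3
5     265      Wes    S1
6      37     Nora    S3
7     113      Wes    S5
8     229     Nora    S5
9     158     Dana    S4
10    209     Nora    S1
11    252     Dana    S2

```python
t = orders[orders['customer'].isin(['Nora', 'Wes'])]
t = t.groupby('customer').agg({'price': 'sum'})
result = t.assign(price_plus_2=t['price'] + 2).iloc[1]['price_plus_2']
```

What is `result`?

380

filter rows where customer in ['Nora', 'Wes']:
    price customer store
2      11     Nora    S2
4     206     Nora    S3
5     265      Wes    S1
6      37     Nora    S3
7     113      Wes    S5
8     229     Nora    S5
10    209     Nora    S1
group by customer, sum of price:
          price
customer       
Nora        692
Wes         378
add column price_plus_2 = t['price'] + 2:
          price  price_plus_2
customer                     
Nora        692           694
Wes         378           380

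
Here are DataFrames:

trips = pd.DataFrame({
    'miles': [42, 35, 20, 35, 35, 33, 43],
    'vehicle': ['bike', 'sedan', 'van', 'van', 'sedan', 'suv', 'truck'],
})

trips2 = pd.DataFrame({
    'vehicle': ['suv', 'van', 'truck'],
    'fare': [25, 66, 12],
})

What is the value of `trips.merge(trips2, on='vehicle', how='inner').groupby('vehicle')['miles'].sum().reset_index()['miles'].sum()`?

merge on 'vehicle' (how='inner') → 4 rows:
   miles vehicle  fare
0     20     van    66
1     35     van    66
2     33     suv    25
3     43   truck    12
group by vehicle, sum of miles:
vehicle
suv      33
truck    43
van      55
Name: miles, dtype: int64
reset_index():
  vehicle  miles
0     suv     33
1   truck     43
2     van     55
Reading off the sum of column 'miles', we get 131.

131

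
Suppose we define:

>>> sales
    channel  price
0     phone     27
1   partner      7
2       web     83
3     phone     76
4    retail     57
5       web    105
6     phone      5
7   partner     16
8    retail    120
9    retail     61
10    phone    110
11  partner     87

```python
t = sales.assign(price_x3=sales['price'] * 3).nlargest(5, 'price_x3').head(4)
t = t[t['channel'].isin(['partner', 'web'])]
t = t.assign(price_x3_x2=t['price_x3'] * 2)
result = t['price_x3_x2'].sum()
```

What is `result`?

1152

add column price_x3 = sales['price'] * 3:
    channel  price  price_x3
0     phone     27        81
1   partner      7        21
2       web     83       249
3     phone     76       228
4    retail     57       171
5       web    105       315
6     phone      5        15
7   partner     16        48
8    retail    120       360
9    retail     61       183
10    phone    110       330
11  partner     87       261
take 5 rows with largest price_x3:
    channel  price  price_x3
8    retail    120       360
10    phone    110       330
5       web    105       315
11  partner     87       261
2       web     83       249
take first 4 rows:
    channel  price  price_x3
8    retail    120       360
10    phone    110       330
5       web    105       315
11  partner     87       261
filter rows where channel in ['partner', 'web']:
    channel  price  price_x3
5       web    105       315
11  partner     87       261
add column price_x3_x2 = t['price_x3'] * 2:
    channel  price  price_x3  price_x3_x2
5       web    105       315          630
11  partner     87       261          522
Taking the sum of column 'price_x3_x2' gives 1152.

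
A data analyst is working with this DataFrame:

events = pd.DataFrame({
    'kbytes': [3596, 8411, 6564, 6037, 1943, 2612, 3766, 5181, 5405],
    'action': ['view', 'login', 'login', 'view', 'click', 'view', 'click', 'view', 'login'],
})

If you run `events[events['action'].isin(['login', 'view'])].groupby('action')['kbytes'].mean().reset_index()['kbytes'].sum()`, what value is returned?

11149.8333333

filter rows where action in ['login', 'view']:
   kbytes action
0    3596   view
1    8411  login
2    6564  login
3    6037   view
5    2612   view
7    5181   view
8    5405  login
group by action, mean of kbytes:
action
login    6793.333333
view     4356.500000
Name: kbytes, dtype: float64
reset_index():
  action       kbytes
0  login  6793.333333
1   view  4356.500000
Taking the sum of column 'kbytes' gives 11149.8333333.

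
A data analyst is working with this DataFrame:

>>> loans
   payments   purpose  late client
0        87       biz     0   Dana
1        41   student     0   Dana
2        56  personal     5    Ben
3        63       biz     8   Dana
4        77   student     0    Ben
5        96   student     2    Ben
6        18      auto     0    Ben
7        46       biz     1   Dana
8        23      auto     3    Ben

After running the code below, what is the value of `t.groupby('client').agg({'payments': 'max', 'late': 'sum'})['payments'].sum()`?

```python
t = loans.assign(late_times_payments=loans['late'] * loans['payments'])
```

183

add column late_times_payments = loans['late'] * loans['payments']:
   payments   purpose  late client  late_times_payments
0        87       biz     0   Dana                    0
1        41   student     0   Dana                    0
2        56  personal     5    Ben                  280
3        63       biz     8   Dana                  504
4        77   student     0    Ben                    0
5        96   student     2    Ben                  192
6        18      auto     0    Ben                    0
7        46       biz     1   Dana                   46
8        23      auto     3    Ben                   69
group by client: max(payments), sum(late):
        payments  late
client                
Ben           96    10
Dana          87     9
Taking the sum of column 'payments' gives 183.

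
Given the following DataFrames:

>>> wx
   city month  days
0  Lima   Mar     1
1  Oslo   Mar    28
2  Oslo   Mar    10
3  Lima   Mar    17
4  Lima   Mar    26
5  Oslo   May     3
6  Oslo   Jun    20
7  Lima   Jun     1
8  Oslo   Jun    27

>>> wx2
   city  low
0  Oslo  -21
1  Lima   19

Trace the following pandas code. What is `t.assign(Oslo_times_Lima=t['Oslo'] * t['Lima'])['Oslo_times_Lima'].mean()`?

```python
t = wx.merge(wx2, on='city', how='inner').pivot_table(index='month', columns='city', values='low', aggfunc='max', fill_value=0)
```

-266.0

merge on 'city' (how='inner') → 9 rows:
   city month  days  low
0  Lima   Mar     1   19
1  Oslo   Mar    28  -21
2  Oslo   Mar    10  -21
3  Lima   Mar    17   19
4  Lima   Mar    26   19
5  Oslo   May     3  -21
6  Oslo   Jun    20  -21
7  Lima   Jun     1   19
8  Oslo   Jun    27  -21
pivot: rows=month, cols=city, max(low):
city   Lima  Oslo
month            
Jun      19   -21
Mar      19   -21
May       0   -21
add column Oslo_times_Lima = t['Oslo'] * t['Lima']:
city   Lima  Oslo  Oslo_times_Lima
month                             
Jun      19   -21             -399
Mar      19   -21             -399
May       0   -21                0
Reading off the mean of column 'Oslo_times_Lima', we get -266.0.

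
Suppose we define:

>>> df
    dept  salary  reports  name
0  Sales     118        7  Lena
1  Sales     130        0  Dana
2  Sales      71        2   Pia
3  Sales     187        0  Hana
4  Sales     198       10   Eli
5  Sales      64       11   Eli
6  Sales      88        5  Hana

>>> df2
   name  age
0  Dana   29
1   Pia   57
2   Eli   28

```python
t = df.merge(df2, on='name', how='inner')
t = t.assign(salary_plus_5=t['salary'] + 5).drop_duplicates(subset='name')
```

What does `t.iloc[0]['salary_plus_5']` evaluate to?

135

merge on 'name' (how='inner') → 4 rows:
    dept  salary  reports  name  age
0  Sales     130        0  Dana   29
1  Sales      71        2   Pia   57
2  Sales     198       10   Eli   28
3  Sales      64       11   Eli   28
add column salary_plus_5 = t['salary'] + 5:
    dept  salary  reports  name  age  salary_plus_5
0  Sales     130        0  Dana   29            135
1  Sales      71        2   Pia   57             76
2  Sales     198       10   Eli   28            203
3  Sales      64       11   Eli   28             69
drop duplicate name (keep=first):
    dept  salary  reports  name  age  salary_plus_5
0  Sales     130        0  Dana   29            135
1  Sales      71        2   Pia   57             76
2  Sales     198       10   Eli   28            203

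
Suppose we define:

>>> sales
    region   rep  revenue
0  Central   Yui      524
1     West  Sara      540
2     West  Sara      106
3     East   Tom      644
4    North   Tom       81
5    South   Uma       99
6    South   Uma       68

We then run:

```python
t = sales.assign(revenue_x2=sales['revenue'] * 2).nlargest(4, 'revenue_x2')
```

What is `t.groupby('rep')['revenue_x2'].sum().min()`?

1048

add column revenue_x2 = sales['revenue'] * 2:
    region   rep  revenue  revenue_x2
0  Central   Yui      524        1048
1     West  Sara      540        1080
2     West  Sara      106         212
3     East   Tom      644        1288
4    North   Tom       81         162
5    South   Uma       99         198
6    South   Uma       68         136
take 4 rows with largest revenue_x2:
    region   rep  revenue  revenue_x2
3     East   Tom      644        1288
1     West  Sara      540        1080
0  Central   Yui      524        1048
2     West  Sara      106         212
group by rep, sum of revenue_x2:
rep
Sara    1292
Tom     1288
Yui     1048
Name: revenue_x2, dtype: int64
So min() = 1048.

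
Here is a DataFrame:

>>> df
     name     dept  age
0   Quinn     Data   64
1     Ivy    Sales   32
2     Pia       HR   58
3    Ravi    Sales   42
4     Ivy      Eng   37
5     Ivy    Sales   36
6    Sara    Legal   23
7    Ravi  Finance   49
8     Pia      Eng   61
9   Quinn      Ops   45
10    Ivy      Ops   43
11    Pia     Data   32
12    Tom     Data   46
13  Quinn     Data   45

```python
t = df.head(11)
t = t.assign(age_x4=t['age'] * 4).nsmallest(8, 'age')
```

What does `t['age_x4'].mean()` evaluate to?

153.5

take first 11 rows:
     name     dept  age
0   Quinn     Data   64
1     Ivy    Sales   32
2     Pia       HR   58
3    Ravi    Sales   42
4     Ivy      Eng   37
5     Ivy    Sales   36
6    Sara    Legal   23
7    Ravi  Finance   49
8     Pia      Eng   61
9   Quinn      Ops   45
10    Ivy      Ops   43
add column age_x4 = t['age'] * 4:
     name     dept  age  age_x4
0   Quinn     Data   64     256
1     Ivy    Sales   32     128
2     Pia       HR   58     232
3    Ravi    Sales   42     168
4     Ivy      Eng   37     148
5     Ivy    Sales   36     144
6    Sara    Legal   23      92
7    Ravi  Finance   49     196
8     Pia      Eng   61     244
9   Quinn      Ops   45     180
10    Ivy      Ops   43     172
take 8 rows with smallest age:
     name     dept  age  age_x4
6    Sara    Legal   23      92
1     Ivy    Sales   32     128
5     Ivy    Sales   36     144
4     Ivy      Eng   37     148
3    Ravi    Sales   42     168
10    Ivy      Ops   43     172
9   Quinn      Ops   45     180
7    Ravi  Finance   49     196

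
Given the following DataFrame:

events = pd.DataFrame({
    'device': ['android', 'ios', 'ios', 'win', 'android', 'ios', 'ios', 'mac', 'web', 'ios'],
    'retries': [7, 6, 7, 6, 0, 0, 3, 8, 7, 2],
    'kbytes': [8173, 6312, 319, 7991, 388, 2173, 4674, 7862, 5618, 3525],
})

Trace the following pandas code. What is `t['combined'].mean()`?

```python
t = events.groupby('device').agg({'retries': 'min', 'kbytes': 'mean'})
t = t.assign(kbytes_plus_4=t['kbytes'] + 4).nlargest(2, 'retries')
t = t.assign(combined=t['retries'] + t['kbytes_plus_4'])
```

6751.5

group by device: min(retries), mean(kbytes):
         retries  kbytes
device                  
android        0  4280.5
ios            0  3400.6
mac            8  7862.0
web            7  5618.0
win            6  7991.0
add column kbytes_plus_4 = t['kbytes'] + 4:
         retries  kbytes  kbytes_plus_4
device                                 
android        0  4280.5         4284.5
ios            0  3400.6         3404.6
mac            8  7862.0         7866.0
web            7  5618.0         5622.0
win            6  7991.0         7995.0
take 2 rows with largest retries:
        retries  kbytes  kbytes_plus_4
device                                
mac           8  7862.0         7866.0
web           7  5618.0         5622.0
add column combined = t['retries'] + t['kbytes_plus_4']:
        retries  kbytes  kbytes_plus_4  combined
device                                          
mac           8  7862.0         7866.0    7874.0
web           7  5618.0         5622.0    5629.0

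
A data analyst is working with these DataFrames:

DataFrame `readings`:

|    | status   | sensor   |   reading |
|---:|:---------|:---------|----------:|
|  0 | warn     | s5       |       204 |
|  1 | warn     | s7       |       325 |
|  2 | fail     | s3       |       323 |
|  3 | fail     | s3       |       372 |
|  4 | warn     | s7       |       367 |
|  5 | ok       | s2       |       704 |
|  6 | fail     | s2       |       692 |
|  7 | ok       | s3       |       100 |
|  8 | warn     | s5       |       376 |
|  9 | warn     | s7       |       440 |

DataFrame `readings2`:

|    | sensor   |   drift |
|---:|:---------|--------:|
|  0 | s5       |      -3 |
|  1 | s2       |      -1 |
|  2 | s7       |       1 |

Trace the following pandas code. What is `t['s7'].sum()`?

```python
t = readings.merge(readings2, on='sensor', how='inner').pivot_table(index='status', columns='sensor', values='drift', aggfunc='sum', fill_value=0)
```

3

merge on 'sensor' (how='inner') → 7 rows:
  status sensor  reading  drift
0   warn     s5      204     -3
1   warn     s7      325      1
2   warn     s7      367      1
3     ok     s2      704     -1
4   fail     s2      692     -1
5   warn     s5      376     -3
6   warn     s7      440      1
pivot: rows=status, cols=sensor, sum(drift):
sensor  s2  s5  s7
status            
fail    -1   0   0
ok      -1   0   0
warn     0  -6   3
Finally, sum of column 's7' = 3.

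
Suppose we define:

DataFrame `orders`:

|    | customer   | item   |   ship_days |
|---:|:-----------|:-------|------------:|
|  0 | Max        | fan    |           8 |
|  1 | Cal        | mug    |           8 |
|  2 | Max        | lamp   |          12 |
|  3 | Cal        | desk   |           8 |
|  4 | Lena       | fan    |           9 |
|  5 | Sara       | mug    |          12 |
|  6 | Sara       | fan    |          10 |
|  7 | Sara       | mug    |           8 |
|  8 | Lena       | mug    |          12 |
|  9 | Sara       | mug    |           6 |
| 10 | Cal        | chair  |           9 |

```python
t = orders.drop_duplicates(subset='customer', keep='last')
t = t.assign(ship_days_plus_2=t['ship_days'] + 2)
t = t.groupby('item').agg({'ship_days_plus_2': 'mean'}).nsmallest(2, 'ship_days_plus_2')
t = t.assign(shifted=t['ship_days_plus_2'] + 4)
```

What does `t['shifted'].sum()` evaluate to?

drop duplicate customer (keep=last):
   customer   item  ship_days
2       Max   lamp         12
8      Lena    mug         12
9      Sara    mug          6
10      Cal  chair          9
add column ship_days_plus_2 = t['ship_days'] + 2:
   customer   item  ship_days  ship_days_plus_2
2       Max   lamp         12                14
8      Lena    mug         12                14
9      Sara    mug          6                 8
10      Cal  chair          9                11
group by item, mean of ship_days_plus_2:
       ship_days_plus_2
item                   
chair              11.0
lamp               14.0
mug                11.0
take 2 rows with smallest ship_days_plus_2:
       ship_days_plus_2
item                   
chair              11.0
mug                11.0
add column shifted = t['ship_days_plus_2'] + 4:
       ship_days_plus_2  shifted
item                            
chair              11.0     15.0
mug                11.0     15.0
Then the sum of column 'shifted': 30.0

30.0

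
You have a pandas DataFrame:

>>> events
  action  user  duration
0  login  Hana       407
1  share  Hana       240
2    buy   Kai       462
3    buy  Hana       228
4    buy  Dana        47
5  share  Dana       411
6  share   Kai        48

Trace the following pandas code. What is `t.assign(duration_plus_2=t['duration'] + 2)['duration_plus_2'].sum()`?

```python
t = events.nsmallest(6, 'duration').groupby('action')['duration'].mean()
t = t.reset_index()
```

783.5

take 6 rows with smallest duration:
  action  user  duration
4    buy  Dana        47
6  share   Kai        48
3    buy  Hana       228
1  share  Hana       240
0  login  Hana       407
5  share  Dana       411
group by action, mean of duration:
action
buy      137.5
login    407.0
share    233.0
Name: duration, dtype: float64
reset_index():
  action  duration
0    buy     137.5
1  login     407.0
2  share     233.0
add column duration_plus_2 = t['duration'] + 2:
  action  duration  duration_plus_2
0    buy     137.5            139.5
1  login     407.0            409.0
2  share     233.0            235.0
So sum() = 783.5.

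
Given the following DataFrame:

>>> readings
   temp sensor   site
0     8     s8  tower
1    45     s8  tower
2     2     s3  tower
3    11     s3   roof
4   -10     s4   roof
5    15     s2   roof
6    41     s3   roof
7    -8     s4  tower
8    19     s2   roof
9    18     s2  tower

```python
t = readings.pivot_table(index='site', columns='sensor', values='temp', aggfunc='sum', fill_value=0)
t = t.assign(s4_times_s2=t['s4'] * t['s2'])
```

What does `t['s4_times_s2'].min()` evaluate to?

pivot: rows=site, cols=sensor, sum(temp):
sensor  s2  s3  s4  s8
site                  
roof    34  52 -10   0
tower   18   2  -8  53
add column s4_times_s2 = t['s4'] * t['s2']:
sensor  s2  s3  s4  s8  s4_times_s2
site                               
roof    34  52 -10   0         -340
tower   18   2  -8  53         -144

-340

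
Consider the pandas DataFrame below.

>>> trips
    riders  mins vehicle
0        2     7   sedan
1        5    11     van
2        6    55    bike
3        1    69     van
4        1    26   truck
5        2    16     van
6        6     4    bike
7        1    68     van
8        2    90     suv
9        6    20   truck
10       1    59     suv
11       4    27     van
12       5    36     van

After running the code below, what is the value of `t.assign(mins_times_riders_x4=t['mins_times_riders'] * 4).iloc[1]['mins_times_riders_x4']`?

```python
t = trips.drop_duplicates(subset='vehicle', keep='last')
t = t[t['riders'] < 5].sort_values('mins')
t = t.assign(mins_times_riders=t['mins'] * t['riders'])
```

drop duplicate vehicle (keep=last):
    riders  mins vehicle
0        2     7   sedan
6        6     4    bike
9        6    20   truck
10       1    59     suv
12       5    36     van
filter rows where riders < 5:
    riders  mins vehicle
0        2     7   sedan
10       1    59     suv
sort by mins:
    riders  mins vehicle
0        2     7   sedan
10       1    59     suv
add column mins_times_riders = t['mins'] * t['riders']:
    riders  mins vehicle  mins_times_riders
0        2     7   sedan                 14
10       1    59     suv                 59
add column mins_times_riders_x4 = t['mins_times_riders'] * 4:
    riders  mins vehicle  mins_times_riders  mins_times_riders_x4
0        2     7   sedan                 14                    56
10       1    59     suv                 59                   236
Taking the value at position 1, column 'mins_times_riders_x4' gives 236.

236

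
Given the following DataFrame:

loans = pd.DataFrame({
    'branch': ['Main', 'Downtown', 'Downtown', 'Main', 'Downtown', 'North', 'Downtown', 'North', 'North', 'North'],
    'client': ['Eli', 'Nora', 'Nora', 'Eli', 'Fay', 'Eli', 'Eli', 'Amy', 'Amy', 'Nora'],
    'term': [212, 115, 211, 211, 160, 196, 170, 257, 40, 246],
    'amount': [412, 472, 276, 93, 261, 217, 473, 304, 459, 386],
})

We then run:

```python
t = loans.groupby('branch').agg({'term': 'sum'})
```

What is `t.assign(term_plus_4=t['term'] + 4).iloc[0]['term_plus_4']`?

group by branch, sum of term:
          term
branch        
Downtown   656
Main       423
North      739
add column term_plus_4 = t['term'] + 4:
          term  term_plus_4
branch                     
Downtown   656          660
Main       423          427
North      739          743
The value at position 0, column 'term_plus_4' is 660.

660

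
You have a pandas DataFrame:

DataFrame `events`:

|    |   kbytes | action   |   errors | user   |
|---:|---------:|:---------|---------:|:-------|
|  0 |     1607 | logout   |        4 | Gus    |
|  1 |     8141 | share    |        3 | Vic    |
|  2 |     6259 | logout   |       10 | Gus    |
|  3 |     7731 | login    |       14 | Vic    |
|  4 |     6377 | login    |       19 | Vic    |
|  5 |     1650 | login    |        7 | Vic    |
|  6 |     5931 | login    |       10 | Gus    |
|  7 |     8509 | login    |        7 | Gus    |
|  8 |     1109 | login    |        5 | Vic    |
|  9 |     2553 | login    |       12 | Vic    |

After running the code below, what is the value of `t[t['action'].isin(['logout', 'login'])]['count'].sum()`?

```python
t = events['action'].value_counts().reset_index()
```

9

value_counts of action:
action
login     7
logout    2
share     1
Name: count, dtype: int64
reset_index():
   action  count
0   login      7
1  logout      2
2   share      1
filter rows where action in ['logout', 'login']:
   action  count
0   login      7
1  logout      2
sum of column 'count' → 9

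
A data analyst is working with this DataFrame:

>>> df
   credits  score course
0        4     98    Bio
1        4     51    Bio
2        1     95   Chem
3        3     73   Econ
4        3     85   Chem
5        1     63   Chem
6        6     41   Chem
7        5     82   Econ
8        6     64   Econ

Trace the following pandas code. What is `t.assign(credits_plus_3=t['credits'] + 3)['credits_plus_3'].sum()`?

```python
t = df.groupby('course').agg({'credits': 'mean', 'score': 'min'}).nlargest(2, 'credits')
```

group by course: mean(credits), min(score):
         credits  score
course                 
Bio     4.000000     51
Chem    2.750000     41
Econ    4.666667     64
take 2 rows with largest credits:
         credits  score
course                 
Econ    4.666667     64
Bio     4.000000     51
add column credits_plus_3 = t['credits'] + 3:
         credits  score  credits_plus_3
course                                 
Econ    4.666667     64        7.666667
Bio     4.000000     51        7.000000
Taking the sum of column 'credits_plus_3' gives 14.6666666667.

14.6666666667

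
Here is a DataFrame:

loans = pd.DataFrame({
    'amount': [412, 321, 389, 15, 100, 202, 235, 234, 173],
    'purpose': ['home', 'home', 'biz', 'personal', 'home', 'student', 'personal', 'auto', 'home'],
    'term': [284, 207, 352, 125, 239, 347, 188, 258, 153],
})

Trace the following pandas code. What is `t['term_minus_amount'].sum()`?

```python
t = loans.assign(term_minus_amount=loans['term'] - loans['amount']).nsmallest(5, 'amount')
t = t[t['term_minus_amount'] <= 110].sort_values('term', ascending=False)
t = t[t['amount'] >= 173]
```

add column term_minus_amount = loans['term'] - loans['amount']:
   amount   purpose  term  term_minus_amount
0     412      home   284               -128
1     321      home   207               -114
2     389       biz   352                -37
3      15  personal   125                110
4     100      home   239                139
5     202   student   347                145
6     235  personal   188                -47
7     234      auto   258                 24
8     173      home   153                -20
take 5 rows with smallest amount:
   amount   purpose  term  term_minus_amount
3      15  personal   125                110
4     100      home   239                139
8     173      home   153                -20
5     202   student   347                145
7     234      auto   258                 24
filter rows where term_minus_amount <= 110:
   amount   purpose  term  term_minus_amount
3      15  personal   125                110
8     173      home   153                -20
7     234      auto   258                 24
sort by term descending:
   amount   purpose  term  term_minus_amount
7     234      auto   258                 24
8     173      home   153                -20
3      15  personal   125                110
filter rows where amount >= 173:
   amount purpose  term  term_minus_amount
7     234    auto   258                 24
8     173    home   153                -20
Reading off the sum of column 'term_minus_amount', we get 4.

4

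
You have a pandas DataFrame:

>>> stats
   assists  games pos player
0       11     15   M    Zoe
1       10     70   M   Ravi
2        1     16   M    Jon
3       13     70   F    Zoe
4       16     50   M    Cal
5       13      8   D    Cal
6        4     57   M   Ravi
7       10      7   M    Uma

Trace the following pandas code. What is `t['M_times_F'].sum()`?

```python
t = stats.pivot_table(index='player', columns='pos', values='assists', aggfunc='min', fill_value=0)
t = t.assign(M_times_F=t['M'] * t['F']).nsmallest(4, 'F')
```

pivot: rows=player, cols=pos, min(assists):
pos      D   F   M
player            
Cal     13   0  16
Jon      0   0   1
Ravi     0   0   4
Uma      0   0  10
Zoe      0  13  11
add column M_times_F = t['M'] * t['F']:
pos      D   F   M  M_times_F
player                       
Cal     13   0  16          0
Jon      0   0   1          0
Ravi     0   0   4          0
Uma      0   0  10          0
Zoe      0  13  11        143
take 4 rows with smallest F:
pos      D  F   M  M_times_F
player                      
Cal     13  0  16          0
Jon      0  0   1          0
Ravi     0  0   4          0
Uma      0  0  10          0
Taking the sum of column 'M_times_F' gives 0.

0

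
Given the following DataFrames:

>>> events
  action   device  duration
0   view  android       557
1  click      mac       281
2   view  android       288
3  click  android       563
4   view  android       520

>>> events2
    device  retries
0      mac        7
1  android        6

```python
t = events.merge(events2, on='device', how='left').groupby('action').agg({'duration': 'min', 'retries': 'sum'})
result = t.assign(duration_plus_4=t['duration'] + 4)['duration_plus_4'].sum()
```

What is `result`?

577

merge on 'device' (how='left') → 5 rows:
  action   device  duration  retries
0   view  android       557        6
1  click      mac       281        7
2   view  android       288        6
3  click  android       563        6
4   view  android       520        6
group by action: min(duration), sum(retries):
        duration  retries
action                   
click        281       13
view         288       18
add column duration_plus_4 = t['duration'] + 4:
        duration  retries  duration_plus_4
action                                    
click        281       13              285
view         288       18              292
The sum of column 'duration_plus_4' is 577.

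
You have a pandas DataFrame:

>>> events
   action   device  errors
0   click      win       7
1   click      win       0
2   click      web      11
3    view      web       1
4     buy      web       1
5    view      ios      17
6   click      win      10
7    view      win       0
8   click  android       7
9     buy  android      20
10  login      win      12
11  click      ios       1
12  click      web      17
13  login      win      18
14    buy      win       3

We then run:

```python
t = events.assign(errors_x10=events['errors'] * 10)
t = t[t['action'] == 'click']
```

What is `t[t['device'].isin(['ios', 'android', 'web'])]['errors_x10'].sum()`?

360

add column errors_x10 = events['errors'] * 10:
   action   device  errors  errors_x10
0   click      win       7          70
1   click      win       0           0
2   click      web      11         110
3    view      web       1          10
4     buy      web       1          10
5    view      ios      17         170
6   click      win      10         100
7    view      win       0           0
8   click  android       7          70
9     buy  android      20         200
10  login      win      12         120
11  click      ios       1          10
12  click      web      17         170
13  login      win      18         180
14    buy      win       3          30
filter rows where action == 'click':
   action   device  errors  errors_x10
0   click      win       7          70
1   click      win       0           0
2   click      web      11         110
6   click      win      10         100
8   click  android       7          70
11  click      ios       1          10
12  click      web      17         170
filter rows where device in ['ios', 'android', 'web']:
   action   device  errors  errors_x10
2   click      web      11         110
8   click  android       7          70
11  click      ios       1          10
12  click      web      17         170
Reading off the sum of column 'errors_x10', we get 360.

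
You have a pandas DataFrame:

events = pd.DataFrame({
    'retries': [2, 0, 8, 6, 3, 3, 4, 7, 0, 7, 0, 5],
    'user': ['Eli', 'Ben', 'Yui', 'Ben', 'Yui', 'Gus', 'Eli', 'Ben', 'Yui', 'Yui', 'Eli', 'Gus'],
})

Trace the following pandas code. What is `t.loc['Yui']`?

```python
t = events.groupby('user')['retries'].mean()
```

group by user, mean of retries:
user
Ben    4.333333
Eli    2.000000
Gus    4.000000
Yui    4.500000
Name: retries, dtype: float64
Then the value at index 'Yui': 4.5

4.5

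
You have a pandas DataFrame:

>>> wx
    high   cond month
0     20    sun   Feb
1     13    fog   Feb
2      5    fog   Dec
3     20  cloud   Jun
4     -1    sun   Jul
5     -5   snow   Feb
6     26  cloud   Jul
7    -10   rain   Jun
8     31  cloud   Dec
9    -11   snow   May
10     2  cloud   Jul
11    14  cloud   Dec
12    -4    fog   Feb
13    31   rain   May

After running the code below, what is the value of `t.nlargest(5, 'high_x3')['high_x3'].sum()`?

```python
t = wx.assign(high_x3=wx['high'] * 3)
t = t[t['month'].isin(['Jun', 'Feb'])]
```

add column high_x3 = wx['high'] * 3:
    high   cond month  high_x3
0     20    sun   Feb       60
1     13    fog   Feb       39
2      5    fog   Dec       15
3     20  cloud   Jun       60
4     -1    sun   Jul       -3
5     -5   snow   Feb      -15
6     26  cloud   Jul       78
7    -10   rain   Jun      -30
8     31  cloud   Dec       93
9    -11   snow   May      -33
10     2  cloud   Jul        6
11    14  cloud   Dec       42
12    -4    fog   Feb      -12
13    31   rain   May       93
filter rows where month in ['Jun', 'Feb']:
    high   cond month  high_x3
0     20    sun   Feb       60
1     13    fog   Feb       39
3     20  cloud   Jun       60
5     -5   snow   Feb      -15
7    -10   rain   Jun      -30
12    -4    fog   Feb      -12
take 5 rows with largest high_x3:
    high   cond month  high_x3
0     20    sun   Feb       60
3     20  cloud   Jun       60
1     13    fog   Feb       39
12    -4    fog   Feb      -12
5     -5   snow   Feb      -15
sum of column 'high_x3' → 132

132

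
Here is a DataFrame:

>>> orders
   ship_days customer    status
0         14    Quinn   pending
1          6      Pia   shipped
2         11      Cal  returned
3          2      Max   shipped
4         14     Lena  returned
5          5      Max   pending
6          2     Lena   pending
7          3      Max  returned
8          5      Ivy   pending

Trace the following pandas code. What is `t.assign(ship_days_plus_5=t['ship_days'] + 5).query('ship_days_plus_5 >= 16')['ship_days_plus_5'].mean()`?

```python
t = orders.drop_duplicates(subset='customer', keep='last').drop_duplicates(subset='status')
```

17.5

drop duplicate customer (keep=last):
   ship_days customer    status
0         14    Quinn   pending
1          6      Pia   shipped
2         11      Cal  returned
6          2     Lena   pending
7          3      Max  returned
8          5      Ivy   pending
drop duplicate status (keep=first):
   ship_days customer    status
0         14    Quinn   pending
1          6      Pia   shipped
2         11      Cal  returned
add column ship_days_plus_5 = t['ship_days'] + 5:
   ship_days customer    status  ship_days_plus_5
0         14    Quinn   pending                19
1          6      Pia   shipped                11
2         11      Cal  returned                16
filter rows where ship_days_plus_5 >= 16:
   ship_days customer    status  ship_days_plus_5
0         14    Quinn   pending                19
2         11      Cal  returned                16
Then the mean of column 'ship_days_plus_5': 17.5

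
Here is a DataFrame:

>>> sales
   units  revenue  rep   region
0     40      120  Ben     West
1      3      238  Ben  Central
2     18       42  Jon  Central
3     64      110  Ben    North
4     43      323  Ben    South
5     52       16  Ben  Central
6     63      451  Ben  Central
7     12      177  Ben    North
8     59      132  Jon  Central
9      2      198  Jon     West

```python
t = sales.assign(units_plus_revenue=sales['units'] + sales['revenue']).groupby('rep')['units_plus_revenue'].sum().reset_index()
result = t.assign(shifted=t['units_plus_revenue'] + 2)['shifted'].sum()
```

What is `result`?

2167

add column units_plus_revenue = sales['units'] + sales['revenue']:
   units  revenue  rep   region  units_plus_revenue
0     40      120  Ben     West                 160
1      3      238  Ben  Central                 241
2     18       42  Jon  Central                  60
3     64      110  Ben    North                 174
4     43      323  Ben    South                 366
5     52       16  Ben  Central                  68
6     63      451  Ben  Central                 514
7     12      177  Ben    North                 189
8     59      132  Jon  Central                 191
9      2      198  Jon     West                 200
group by rep, sum of units_plus_revenue:
rep
Ben    1712
Jon     451
Name: units_plus_revenue, dtype: int64
reset_index():
   rep  units_plus_revenue
0  Ben                1712
1  Jon                 451
add column shifted = t['units_plus_revenue'] + 2:
   rep  units_plus_revenue  shifted
0  Ben                1712     1714
1  Jon                 451      453
Then the sum of column 'shifted': 2167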